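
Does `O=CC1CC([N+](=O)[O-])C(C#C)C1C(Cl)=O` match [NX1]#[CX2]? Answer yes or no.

The pattern [NX1]#[CX2] describes a nitrogen triple-bonded to a two-connected carbon — a nitrile.
The closest candidate here is a nitro group (-[N+](=O)[O-]), but there is no C#N triple bond. No other fragment satisfies the full query, so there is no match.

No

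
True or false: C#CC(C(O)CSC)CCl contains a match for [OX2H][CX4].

True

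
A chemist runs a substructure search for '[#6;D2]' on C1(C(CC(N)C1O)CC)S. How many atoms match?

Check the 10 heavy atoms by environment: 4× C (D3) → no; 2× C (D2) → match; 1× O (D1) → no; 1× C (D1) → no; 1× S (D1) → no; 1× N (D1) → no.
That gives 2 matching atoms.

2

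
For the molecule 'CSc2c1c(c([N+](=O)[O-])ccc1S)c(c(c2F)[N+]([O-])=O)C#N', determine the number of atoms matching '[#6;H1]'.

The query [#6;H1] means: any carbon bearing exactly one hydrogen.
Check the 22 heavy atoms by environment: 8× c (aromatic, H0) → no; 2× c (aromatic, H1) → match; 1× F (H0) → no; 1× C (H0) → no; 1× N (H0) → no; 1× S (H1) → no; 1× S (H0) → no; 1× C (H3) → no; 2× N (charge +1, H0) → no; 2× O (charge -1, H0) → no; 2× O (H0) → no.
That gives 2 matching atoms.

2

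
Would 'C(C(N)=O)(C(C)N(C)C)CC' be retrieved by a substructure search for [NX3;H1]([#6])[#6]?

No

The pattern [NX3;H1]([#6])[#6] describes a trivalent nitrogen with one H, bonded to two carbons — a secondary amine.
The closest candidate here is a dimethylamino group (-N(CH3)2), but the nitrogen has H0, not H1. No other fragment satisfies the full query, so there is no match.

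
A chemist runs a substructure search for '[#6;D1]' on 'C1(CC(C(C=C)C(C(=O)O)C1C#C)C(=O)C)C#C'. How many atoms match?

4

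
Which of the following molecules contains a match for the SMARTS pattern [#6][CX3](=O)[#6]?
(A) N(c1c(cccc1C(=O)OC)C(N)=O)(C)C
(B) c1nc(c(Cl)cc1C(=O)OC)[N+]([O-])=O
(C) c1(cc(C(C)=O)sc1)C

[#6][CX3](=O)[#6] describes a carbonyl carbon (no H) flanked by two carbons (a ketone).
(A) has a primary amide (-C(=O)NH2) but one neighbour of the carbonyl carbon is N, not C.
(B) has a methyl-ester group (-C(=O)OCH3) but one neighbour of the carbonyl carbon is O, not C.
(C) contains an acetyl/ketone group (-C(=O)CH3), which satisfies every atom and bond constraint.
So the answer is (C).

C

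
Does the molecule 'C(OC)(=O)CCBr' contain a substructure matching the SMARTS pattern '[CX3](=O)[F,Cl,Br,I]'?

No

The pattern [CX3](=O)[F,Cl,Br,I] describes a carbonyl carbon bonded to a halogen — an acyl halide.
The closest candidate here is a methyl-ester group (-C(=O)OCH3), but the carbonyl is bonded to -O-C, not to a halogen. No other fragment satisfies the full query, so there is no match.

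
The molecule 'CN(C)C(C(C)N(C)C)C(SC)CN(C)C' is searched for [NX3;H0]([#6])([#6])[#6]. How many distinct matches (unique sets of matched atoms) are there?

3

[NX3;H0]([#6])([#6])[#6] is the SMARTS for a tertiary amine: a trivalent nitrogen with no H, bonded to three carbons.
The molecule carries 3 separate instances of a dimethylamino group (-N(CH3)2) meeting every constraint; each maps to a distinct set of atoms, giving 3 matches.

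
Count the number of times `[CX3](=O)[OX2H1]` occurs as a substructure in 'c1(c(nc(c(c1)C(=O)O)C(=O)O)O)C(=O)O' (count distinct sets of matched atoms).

[CX3](=O)[OX2H1] is the SMARTS for a carboxylic acid: an sp2 carbon double-bonded to O and single-bonded to an -OH oxygen.
The molecule carries 3 separate instances of a carboxylic acid group (-C(=O)OH) meeting every constraint; each maps to a distinct set of atoms, giving 3 matches.

3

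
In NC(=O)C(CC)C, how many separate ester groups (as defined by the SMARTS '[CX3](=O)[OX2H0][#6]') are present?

[CX3](=O)[OX2H0][#6] is the SMARTS for an ester: a carbonyl carbon bonded to an oxygen that is itself bonded to carbon (no H on that O).
The molecule has a primary amide (-C(=O)NH2), but the carbonyl is bonded to N, not to an O-C linkage; nothing else fits, so there are 0 matches.

0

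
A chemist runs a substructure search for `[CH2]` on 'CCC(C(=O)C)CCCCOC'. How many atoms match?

5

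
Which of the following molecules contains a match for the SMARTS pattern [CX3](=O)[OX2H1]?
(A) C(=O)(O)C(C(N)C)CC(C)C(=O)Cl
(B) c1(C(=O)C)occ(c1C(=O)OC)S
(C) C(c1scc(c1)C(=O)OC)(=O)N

A

[CX3](=O)[OX2H1] describes an sp2 carbon double-bonded to O and single-bonded to an -OH oxygen (a carboxylic acid).
(A) contains a carboxylic acid group (-C(=O)OH), which satisfies every atom and bond constraint.
(B) has a methyl-ester group (-C(=O)OCH3) but the singly-bonded O has no H (OX2H0, not OX2H1).
(C) has a methyl-ester group (-C(=O)OCH3) but the singly-bonded O has no H (OX2H0, not OX2H1).
So the answer is (A).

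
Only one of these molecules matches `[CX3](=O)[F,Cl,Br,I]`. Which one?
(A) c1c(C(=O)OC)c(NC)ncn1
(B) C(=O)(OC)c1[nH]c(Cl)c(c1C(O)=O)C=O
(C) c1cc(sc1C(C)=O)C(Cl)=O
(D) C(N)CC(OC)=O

[CX3](=O)[F,Cl,Br,I] describes a carbonyl carbon bonded to a halogen (an acyl halide).
(A) has a methyl-ester group (-C(=O)OCH3) but the carbonyl is bonded to -O-C, not to a halogen.
(B) has a carboxylic acid group (-C(=O)OH) but the carbonyl is bonded to -OH, not to a halogen.
(C) contains an acyl chloride (-C(=O)Cl), which satisfies every atom and bond constraint.
(D) has a methyl-ester group (-C(=O)OCH3) but the carbonyl is bonded to -O-C, not to a halogen.
So the answer is (C).

C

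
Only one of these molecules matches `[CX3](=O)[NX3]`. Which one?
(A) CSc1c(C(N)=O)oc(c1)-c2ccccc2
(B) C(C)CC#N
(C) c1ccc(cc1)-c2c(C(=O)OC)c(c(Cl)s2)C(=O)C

A

[CX3](=O)[NX3] describes a carbonyl carbon bonded to a trivalent nitrogen (an amide).
(A) contains a primary amide (-C(=O)NH2), which satisfies every atom and bond constraint.
(B) has a nitrile (-C#N) but the nitrile N is NX1 (triple-bonded), not NX3.
(C) has a methyl-ester group (-C(=O)OCH3) but the carbonyl is bonded to O, not to an NX3 nitrogen.
So the answer is (A).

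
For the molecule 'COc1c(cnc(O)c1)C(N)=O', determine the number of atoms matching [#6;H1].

2

Check the 12 heavy atoms by environment: 1× n (aromatic, H0) → no; 2× c (aromatic, H1) → match; 3× c (aromatic, H0) → no; 1× C (H0) → no; 2× O (H0) → no; 1× N (H2) → no; 1× C (H3) → no; 1× O (H1) → no.
That gives 2 matching atoms.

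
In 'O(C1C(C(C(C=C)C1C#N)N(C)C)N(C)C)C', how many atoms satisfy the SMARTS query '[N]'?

3

The query [N] means: uppercase N matches aliphatic (non-aromatic) nitrogen only.
Check the 17 heavy atoms by environment: 13× C → no; 3× N → match; 1× O → no.
That gives 3 matching atoms.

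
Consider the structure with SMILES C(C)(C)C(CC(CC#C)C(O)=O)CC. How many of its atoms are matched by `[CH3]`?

The query [CH3] means: aliphatic carbon with exactly three hydrogens.
Check the 14 heavy atoms by environment: 3× C (H2) → no; 4× C (H1) → no; 3× C (H3) → match; 2× C (H0) → no; 1× O (H0) → no; 1× O (H1) → no.
That gives 3 matching atoms.

3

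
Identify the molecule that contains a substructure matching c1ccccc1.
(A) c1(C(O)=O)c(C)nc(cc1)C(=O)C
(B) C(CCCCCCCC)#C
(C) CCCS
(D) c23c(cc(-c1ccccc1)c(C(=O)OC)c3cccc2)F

D

c1ccccc1 describes six aromatic carbons in a ring (a benzene ring).
(A) has a methyl group (-CH3) but no six-membered all-carbon aromatic ring is present.
(B) has a methyl group (-CH3) but no six-membered all-carbon aromatic ring is present.
(C) has a methyl group (-CH3) but no six-membered all-carbon aromatic ring is present.
(D) contains a phenyl ring, which satisfies every atom and bond constraint.
So the answer is (D).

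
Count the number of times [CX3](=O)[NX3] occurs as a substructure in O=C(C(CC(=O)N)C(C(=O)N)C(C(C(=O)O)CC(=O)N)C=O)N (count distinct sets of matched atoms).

4

[CX3](=O)[NX3] is the SMARTS for an amide: a carbonyl carbon bonded to a trivalent nitrogen.
The molecule carries 4 separate instances of a primary amide (-C(=O)NH2) meeting every constraint; each maps to a distinct set of atoms, giving 4 matches.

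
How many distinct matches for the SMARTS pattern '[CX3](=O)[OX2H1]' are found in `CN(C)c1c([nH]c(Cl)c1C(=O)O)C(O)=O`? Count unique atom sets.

[CX3](=O)[OX2H1] is the SMARTS for a carboxylic acid: an sp2 carbon double-bonded to O and single-bonded to an -OH oxygen.
The molecule carries 2 separate instances of a carboxylic acid group (-C(=O)OH) meeting every constraint; each maps to a distinct set of atoms, giving 2 matches.

2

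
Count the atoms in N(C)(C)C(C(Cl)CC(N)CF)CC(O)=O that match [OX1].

The query [OX1] means: aliphatic oxygen with one total connection — typically a carbonyl =O or an oxide.
Check the 15 heavy atoms by environment: 8× C (X4) → no; 2× N (X3) → no; 1× Cl (X1) → no; 1× C (X3) → no; 1× O (X1) → match; 1× O (X2) → no; 1× F (X1) → no.
That gives 1 matching atom.

1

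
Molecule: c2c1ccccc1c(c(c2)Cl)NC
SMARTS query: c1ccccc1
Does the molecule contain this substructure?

Yes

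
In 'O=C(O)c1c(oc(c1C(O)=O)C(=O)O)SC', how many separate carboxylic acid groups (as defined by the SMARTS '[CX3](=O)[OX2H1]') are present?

[CX3](=O)[OX2H1] is the SMARTS for a carboxylic acid: an sp2 carbon double-bonded to O and single-bonded to an -OH oxygen.
The molecule carries 3 separate instances of a carboxylic acid group (-C(=O)OH) meeting every constraint; each maps to a distinct set of atoms, giving 3 matches.

3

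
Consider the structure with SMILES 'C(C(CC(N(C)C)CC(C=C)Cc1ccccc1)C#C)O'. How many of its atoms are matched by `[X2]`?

The query [X2] means: any atom with exactly two total connections (bonds + H).
Check the 21 heavy atoms by environment: 9× C (X4) → no; 1× N (X3) → no; 6× c (aromatic, X3) → no; 2× C (X3) → no; 2× C (X2) → match; 1× O (X2) → match.
Summing the matching environments: 2 + 1 = 3 matching atoms.

3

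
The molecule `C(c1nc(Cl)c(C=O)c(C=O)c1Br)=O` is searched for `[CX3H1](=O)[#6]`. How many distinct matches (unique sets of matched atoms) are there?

3

[CX3H1](=O)[#6] is the SMARTS for an aldehyde: an sp2 carbon with one H, double-bonded to O and single-bonded to carbon.
The molecule carries 3 separate instances of an aldehyde (-CHO) meeting every constraint; each maps to a distinct set of atoms, giving 3 matches.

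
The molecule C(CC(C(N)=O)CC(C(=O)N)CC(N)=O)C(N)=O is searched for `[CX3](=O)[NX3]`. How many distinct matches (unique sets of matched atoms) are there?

4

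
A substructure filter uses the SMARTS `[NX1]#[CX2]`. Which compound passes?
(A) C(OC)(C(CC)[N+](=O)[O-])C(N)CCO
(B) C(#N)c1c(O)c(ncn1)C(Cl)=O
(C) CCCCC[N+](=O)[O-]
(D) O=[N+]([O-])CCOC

B

[NX1]#[CX2] describes a nitrogen triple-bonded to a two-connected carbon (a nitrile).
(A) has a primary amino group (-NH2) but the nitrogen is NX3 (three connections), not NX1 triple-bonded.
(B) contains a nitrile (-C#N), which satisfies every atom and bond constraint.
(C) has a nitro group (-[N+](=O)[O-]) but there is no C#N triple bond.
(D) has a nitro group (-[N+](=O)[O-]) but there is no C#N triple bond.
So the answer is (B).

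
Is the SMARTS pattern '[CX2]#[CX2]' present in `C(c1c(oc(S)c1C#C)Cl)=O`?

Yes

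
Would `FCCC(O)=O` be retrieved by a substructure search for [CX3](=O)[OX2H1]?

Yes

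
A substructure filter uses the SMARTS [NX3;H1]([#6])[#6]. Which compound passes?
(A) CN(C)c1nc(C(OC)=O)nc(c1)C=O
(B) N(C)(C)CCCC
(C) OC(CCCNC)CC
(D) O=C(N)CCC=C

[NX3;H1]([#6])[#6] describes a trivalent nitrogen with one H, bonded to two carbons (a secondary amine).
(A) has a dimethylamino group (-N(CH3)2) but the nitrogen has H0, not H1.
(B) has a dimethylamino group (-N(CH3)2) but the nitrogen has H0, not H1.
(C) contains an N-methylamino group (-NHCH3), which satisfies every atom and bond constraint.
(D) has a primary amide (-C(=O)NH2) but the -C(=O)NH2 nitrogen has H2, not H1.
So the answer is (C).

C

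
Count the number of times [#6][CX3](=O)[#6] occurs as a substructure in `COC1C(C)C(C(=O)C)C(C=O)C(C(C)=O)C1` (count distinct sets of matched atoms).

[#6][CX3](=O)[#6] is the SMARTS for a ketone: a carbonyl carbon (no H) flanked by two carbons.
The molecule carries 2 separate instances of an acetyl/ketone group (-C(=O)CH3) meeting every constraint; each maps to a distinct set of atoms, giving 2 matches.

2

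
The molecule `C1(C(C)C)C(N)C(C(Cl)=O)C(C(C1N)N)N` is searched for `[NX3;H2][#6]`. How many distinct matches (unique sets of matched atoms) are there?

[NX3;H2][#6] is the SMARTS for a primary amine: a trivalent nitrogen with two H attached to carbon.
The molecule carries 4 separate instances of a primary amino group (-NH2) meeting every constraint; each maps to a distinct set of atoms, giving 4 matches.

4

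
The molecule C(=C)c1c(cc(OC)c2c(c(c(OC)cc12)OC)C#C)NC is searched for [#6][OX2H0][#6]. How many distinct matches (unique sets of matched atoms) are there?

[#6][OX2H0][#6] is the SMARTS for an ether: an aliphatic oxygen bridging two carbons with no H on the oxygen.
The molecule carries 3 separate instances of a methoxy ether (-OCH3) meeting every constraint; each maps to a distinct set of atoms, giving 3 matches.

3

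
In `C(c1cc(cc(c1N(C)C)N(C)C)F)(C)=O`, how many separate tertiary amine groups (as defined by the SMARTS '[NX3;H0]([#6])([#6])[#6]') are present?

2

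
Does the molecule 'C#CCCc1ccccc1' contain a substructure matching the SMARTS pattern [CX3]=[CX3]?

No

The pattern [CX3]=[CX3] describes a non-aromatic C=C double bond between two sp2 carbons — an alkene.
The closest candidate here is an ethynyl group (-C#CH), but the C-C bond is a triple bond, not a double bond. No other fragment satisfies the full query, so there is no match.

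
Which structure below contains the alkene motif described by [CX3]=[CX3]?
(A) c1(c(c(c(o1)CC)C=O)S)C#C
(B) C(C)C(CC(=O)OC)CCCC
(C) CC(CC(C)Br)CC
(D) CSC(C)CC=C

[CX3]=[CX3] describes a non-aromatic C=C double bond between two sp2 carbons (an alkene).
(A) has an ethyl group (-CH2CH3) but its C-C bond is a single bond between CX4 carbons, not CX3=CX3.
(B) has an ethyl group (-CH2CH3) but its C-C bond is a single bond between CX4 carbons, not CX3=CX3.
(C) has an ethyl group (-CH2CH3) but its C-C bond is a single bond between CX4 carbons, not CX3=CX3.
(D) contains a vinyl group (-CH=CH2), which satisfies every atom and bond constraint.
So the answer is (D).

D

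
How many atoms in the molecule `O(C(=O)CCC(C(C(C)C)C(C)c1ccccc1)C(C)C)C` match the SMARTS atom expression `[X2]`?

1

The query [X2] means: any atom with exactly two total connections (bonds + H).
Check the 22 heavy atoms by environment: 13× C (X4) → no; 1× C (X3) → no; 1× O (X1) → no; 1× O (X2) → match; 6× c (aromatic, X3) → no.
That gives 1 matching atom.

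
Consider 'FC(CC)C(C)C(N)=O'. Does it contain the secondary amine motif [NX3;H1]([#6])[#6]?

The pattern [NX3;H1]([#6])[#6] describes a trivalent nitrogen with one H, bonded to two carbons — a secondary amine.
The closest candidate here is a primary amide (-C(=O)NH2), but the -C(=O)NH2 nitrogen has H2, not H1. No other fragment satisfies the full query, so there is no match.

No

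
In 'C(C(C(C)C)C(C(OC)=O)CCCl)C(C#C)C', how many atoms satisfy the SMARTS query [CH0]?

The query [CH0] means: aliphatic carbon with no attached hydrogen.
Check the 17 heavy atoms by environment: 4× C (H3) → no; 5× C (H1) → no; 3× C (H2) → no; 2× C (H0) → match; 2× O (H0) → no; 1× Cl (H0) → no.
That gives 2 matching atoms.

2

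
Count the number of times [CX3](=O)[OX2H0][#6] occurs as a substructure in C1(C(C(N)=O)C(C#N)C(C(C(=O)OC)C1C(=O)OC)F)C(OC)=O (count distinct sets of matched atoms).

3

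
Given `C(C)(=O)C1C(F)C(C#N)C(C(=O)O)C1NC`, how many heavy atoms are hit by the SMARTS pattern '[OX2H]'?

1

The query [OX2H] means: aliphatic oxygen with two connections, one of which is H — an -OH oxygen.
Check the 16 heavy atoms by environment: 5× C (H1, X4) → no; 1× F (H0, X1) → no; 1× C (H0, X2) → no; 1× N (H0, X1) → no; 2× C (H0, X3) → no; 2× O (H0, X1) → no; 1× O (H1, X2) → match; 1× N (H1, X3) → no; 2× C (H3, X4) → no.
That gives 1 matching atom.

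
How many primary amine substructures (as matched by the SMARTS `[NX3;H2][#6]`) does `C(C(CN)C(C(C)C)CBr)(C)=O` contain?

[NX3;H2][#6] is the SMARTS for a primary amine: a trivalent nitrogen with two H attached to carbon.
Exactly one fragment in the molecule meets all constraints, giving 1 match.

1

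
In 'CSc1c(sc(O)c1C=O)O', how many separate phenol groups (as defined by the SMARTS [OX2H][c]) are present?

[OX2H][c] is the SMARTS for a phenol: a hydroxyl oxygen attached to an aromatic carbon.
The molecule carries 2 separate instances of a hydroxyl group (-OH) meeting every constraint; each maps to a distinct set of atoms, giving 2 matches.

2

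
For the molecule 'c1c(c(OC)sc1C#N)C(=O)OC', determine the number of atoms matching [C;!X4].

2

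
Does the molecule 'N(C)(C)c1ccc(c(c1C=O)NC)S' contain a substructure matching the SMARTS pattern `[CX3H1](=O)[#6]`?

Yes

The pattern [CX3H1](=O)[#6] describes an sp2 carbon with one H, double-bonded to O and single-bonded to carbon — an aldehyde.
The molecule carries an aldehyde (-CHO), whose atoms satisfy every constraint of the query, so the pattern matches.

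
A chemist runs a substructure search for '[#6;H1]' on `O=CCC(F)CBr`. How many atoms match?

2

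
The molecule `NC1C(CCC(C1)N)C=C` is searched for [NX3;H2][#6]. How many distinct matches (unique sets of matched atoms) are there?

2

[NX3;H2][#6] is the SMARTS for a primary amine: a trivalent nitrogen with two H attached to carbon.
The molecule carries 2 separate instances of a primary amino group (-NH2) meeting every constraint; each maps to a distinct set of atoms, giving 2 matches.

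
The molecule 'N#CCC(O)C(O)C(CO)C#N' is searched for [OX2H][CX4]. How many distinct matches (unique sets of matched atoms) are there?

3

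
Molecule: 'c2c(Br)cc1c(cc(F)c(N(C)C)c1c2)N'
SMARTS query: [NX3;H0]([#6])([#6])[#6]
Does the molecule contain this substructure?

The pattern [NX3;H0]([#6])([#6])[#6] describes a trivalent nitrogen with no H, bonded to three carbons — a tertiary amine.
The molecule carries a dimethylamino group (-N(CH3)2), whose atoms satisfy every constraint of the query, so the pattern matches.

Yes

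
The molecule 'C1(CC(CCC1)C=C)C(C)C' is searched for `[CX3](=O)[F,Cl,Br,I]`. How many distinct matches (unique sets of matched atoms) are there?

[CX3](=O)[F,Cl,Br,I] is the SMARTS for an acyl halide: a carbonyl carbon bonded to a halogen.
No fragment in the molecule satisfies every constraint, giving 0 matches.

0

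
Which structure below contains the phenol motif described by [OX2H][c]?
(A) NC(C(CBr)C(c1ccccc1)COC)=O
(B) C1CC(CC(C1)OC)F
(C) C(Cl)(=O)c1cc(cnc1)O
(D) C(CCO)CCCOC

C

[OX2H][c] describes a hydroxyl oxygen attached to an aromatic carbon (a phenol).
(A) has a methoxy ether (-OCH3) but the oxygen has H0, not H1.
(B) has a methoxy ether (-OCH3) but the oxygen has H0, not H1.
(C) contains a hydroxyl group (-OH), which satisfies every atom and bond constraint.
(D) has a hydroxyl group (-OH) but the -OH is on an aliphatic carbon, not an aromatic c.
So the answer is (C).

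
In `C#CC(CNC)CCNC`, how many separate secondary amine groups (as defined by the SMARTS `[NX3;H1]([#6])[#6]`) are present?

2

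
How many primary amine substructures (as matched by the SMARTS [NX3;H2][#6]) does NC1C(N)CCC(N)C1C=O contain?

3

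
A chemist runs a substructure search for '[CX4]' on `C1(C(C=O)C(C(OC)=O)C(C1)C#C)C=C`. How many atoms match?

6

The query [CX4] means: C with X4: aliphatic carbon with exactly 4 total connections (bonds + H).
Check the 15 heavy atoms by environment: 6× C (X4) → match; 4× C (X3) → no; 2× O (X1) → no; 1× O (X2) → no; 2× C (X2) → no.
That gives 6 matching atoms.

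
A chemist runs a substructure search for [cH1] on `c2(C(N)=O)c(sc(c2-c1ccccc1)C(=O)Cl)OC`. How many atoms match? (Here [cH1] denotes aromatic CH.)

5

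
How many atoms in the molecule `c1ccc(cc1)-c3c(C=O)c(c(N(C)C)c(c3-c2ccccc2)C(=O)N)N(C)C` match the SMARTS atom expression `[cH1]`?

10

The query [cH1] means: aromatic carbon bearing exactly one hydrogen.
Check the 29 heavy atoms by environment: 8× c (aromatic, H0) → no; 2× N (H0) → no; 4× C (H3) → no; 10× c (aromatic, H1) → match; 1× C (H0) → no; 2× O (H0) → no; 1× N (H2) → no; 1× C (H1) → no.
That gives 10 matching atoms.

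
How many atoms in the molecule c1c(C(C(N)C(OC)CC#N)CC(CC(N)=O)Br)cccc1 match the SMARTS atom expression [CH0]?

2

Check the 22 heavy atoms by environment: 3× C (H2) → no; 4× C (H1) → no; 2× N (H2) → no; 2× O (H0) → no; 1× C (H3) → no; 2× C (H0) → match; 1× N (H0) → no; 1× c (aromatic, H0) → no; 5× c (aromatic, H1) → no; 1× Br (H0) → no.
That gives 2 matching atoms.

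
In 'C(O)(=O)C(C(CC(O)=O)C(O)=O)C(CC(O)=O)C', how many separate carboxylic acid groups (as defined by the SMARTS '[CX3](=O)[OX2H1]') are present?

4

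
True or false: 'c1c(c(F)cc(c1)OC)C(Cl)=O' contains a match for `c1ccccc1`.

The pattern c1ccccc1 describes six aromatic carbons in a ring — a benzene ring.
The required atom environment is present in the molecule, so the pattern matches.

True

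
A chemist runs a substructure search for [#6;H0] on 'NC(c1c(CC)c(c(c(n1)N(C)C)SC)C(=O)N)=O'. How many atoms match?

The query [#6;H0] means: any carbon with no attached hydrogen.
Check the 19 heavy atoms by environment: 1× n (aromatic, H0) → no; 5× c (aromatic, H0) → match; 1× N (H0) → no; 4× C (H3) → no; 2× C (H0) → match; 2× O (H0) → no; 2× N (H2) → no; 1× S (H0) → no; 1× C (H2) → no.
Summing the matching environments: 5 + 2 = 7 matching atoms.

7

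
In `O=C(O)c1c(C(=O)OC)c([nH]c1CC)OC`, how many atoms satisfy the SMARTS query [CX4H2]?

1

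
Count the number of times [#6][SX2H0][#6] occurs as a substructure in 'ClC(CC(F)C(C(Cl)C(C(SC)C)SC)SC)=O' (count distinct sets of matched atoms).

3

[#6][SX2H0][#6] is the SMARTS for a thioether: an aliphatic sulfur bridging two carbons with no H on the sulfur.
The molecule carries 3 separate instances of a methylthio ether (-SCH3) meeting every constraint; each maps to a distinct set of atoms, giving 3 matches.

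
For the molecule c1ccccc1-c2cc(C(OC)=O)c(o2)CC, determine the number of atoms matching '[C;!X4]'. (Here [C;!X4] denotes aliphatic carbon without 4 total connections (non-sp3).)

1

The query [C;!X4] means: aliphatic carbon that does not have four total connections.
Check the 17 heavy atoms by environment: 1× o (aromatic, X2) → no; 10× c (aromatic, X3) → no; 3× C (X4) → no; 1× C (X3) → match; 1× O (X1) → no; 1× O (X2) → no.
That gives 1 matching atom.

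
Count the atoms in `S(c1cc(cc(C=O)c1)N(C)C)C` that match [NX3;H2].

0

The query [NX3;H2] means: aliphatic N with 3 total connections, two of them H — an -NH2 nitrogen (amine or amide).
Check the 13 heavy atoms by environment: 3× c (aromatic, H0, X3) → no; 3× c (aromatic, H1, X3) → no; 1× C (H1, X3) → no; 1× O (H0, X1) → no; 1× N (H0, X3) → no; 3× C (H3, X4) → no; 1× S (H0, X2) → no.
No environment satisfies the query, so 0 matching atoms.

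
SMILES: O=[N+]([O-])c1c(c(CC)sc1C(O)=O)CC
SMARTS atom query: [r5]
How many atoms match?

5

Check the 15 heavy atoms by environment: 1× s (aromatic, in 5-ring) → match; 4× c (aromatic, in 5-ring) → match; 1× N (charge +1, acyclic) → no; 1× O (charge -1, acyclic) → no; 3× O (acyclic) → no; 5× C (acyclic) → no.
Summing the matching environments: 1 + 4 = 5 matching atoms.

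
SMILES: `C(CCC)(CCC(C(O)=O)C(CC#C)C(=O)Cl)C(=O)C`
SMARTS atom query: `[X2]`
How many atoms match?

3

The query [X2] means: any atom with exactly two total connections (bonds + H).
Check the 20 heavy atoms by environment: 10× C (X4) → no; 3× C (X3) → no; 3× O (X1) → no; 1× Cl (X1) → no; 2× C (X2) → match; 1× O (X2) → match.
Summing the matching environments: 2 + 1 = 3 matching atoms.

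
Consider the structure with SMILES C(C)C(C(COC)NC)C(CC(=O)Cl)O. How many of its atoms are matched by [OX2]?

2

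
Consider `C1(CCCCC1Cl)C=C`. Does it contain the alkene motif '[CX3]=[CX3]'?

The pattern [CX3]=[CX3] describes a non-aromatic C=C double bond between two sp2 carbons — an alkene.
The molecule carries a vinyl group (-CH=CH2), whose atoms satisfy every constraint of the query, so the pattern matches.

Yes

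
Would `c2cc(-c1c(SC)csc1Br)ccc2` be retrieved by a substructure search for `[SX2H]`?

No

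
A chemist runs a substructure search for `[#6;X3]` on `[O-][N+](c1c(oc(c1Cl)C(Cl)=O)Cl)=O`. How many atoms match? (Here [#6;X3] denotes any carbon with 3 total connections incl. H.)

5

Check the 13 heavy atoms by environment: 1× o (aromatic, X2) → no; 4× c (aromatic, X3) → match; 1× N (charge +1, X3) → no; 1× O (charge -1, X1) → no; 2× O (X1) → no; 3× Cl (X1) → no; 1× C (X3) → match.
Summing the matching environments: 4 + 1 = 5 matching atoms.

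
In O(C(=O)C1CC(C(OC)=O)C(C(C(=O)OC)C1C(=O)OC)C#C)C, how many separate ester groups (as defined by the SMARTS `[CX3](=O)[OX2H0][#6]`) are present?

[CX3](=O)[OX2H0][#6] is the SMARTS for an ester: a carbonyl carbon bonded to an oxygen that is itself bonded to carbon (no H on that O).
The molecule carries 4 separate instances of a methyl-ester group (-C(=O)OCH3) meeting every constraint; each maps to a distinct set of atoms, giving 4 matches.

4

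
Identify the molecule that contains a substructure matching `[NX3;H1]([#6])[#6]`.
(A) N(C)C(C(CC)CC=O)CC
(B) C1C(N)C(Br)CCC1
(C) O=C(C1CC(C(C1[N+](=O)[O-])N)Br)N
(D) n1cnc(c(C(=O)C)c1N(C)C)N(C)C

A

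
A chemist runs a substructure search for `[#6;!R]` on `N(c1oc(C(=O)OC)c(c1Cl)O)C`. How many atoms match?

3

The query [#6;!R] means: carbon not in any ring.
Check the 13 heavy atoms by environment: 1× o (aromatic, in 5-ring) → no; 4× c (aromatic, in 5-ring) → no; 3× C (acyclic) → match; 3× O (acyclic) → no; 1× Cl (acyclic) → no; 1× N (acyclic) → no.
That gives 3 matching atoms.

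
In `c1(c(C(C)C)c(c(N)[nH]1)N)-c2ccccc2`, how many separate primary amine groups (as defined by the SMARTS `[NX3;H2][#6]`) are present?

[NX3;H2][#6] is the SMARTS for a primary amine: a trivalent nitrogen with two H attached to carbon.
The molecule carries 2 separate instances of a primary amino group (-NH2) meeting every constraint; each maps to a distinct set of atoms, giving 2 matches.

2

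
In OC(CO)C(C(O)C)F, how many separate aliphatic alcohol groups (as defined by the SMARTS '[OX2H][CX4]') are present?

3

[OX2H][CX4] is the SMARTS for an aliphatic alcohol: a hydroxyl oxygen bound to an sp3 (X4) carbon.
The molecule carries 3 separate instances of a hydroxyl group (-OH) meeting every constraint; each maps to a distinct set of atoms, giving 3 matches.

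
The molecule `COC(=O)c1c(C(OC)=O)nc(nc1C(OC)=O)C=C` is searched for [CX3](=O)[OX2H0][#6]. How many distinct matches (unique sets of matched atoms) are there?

3

[CX3](=O)[OX2H0][#6] is the SMARTS for an ester: a carbonyl carbon bonded to an oxygen that is itself bonded to carbon (no H on that O).
The molecule carries 3 separate instances of a methyl-ester group (-C(=O)OCH3) meeting every constraint; each maps to a distinct set of atoms, giving 3 matches.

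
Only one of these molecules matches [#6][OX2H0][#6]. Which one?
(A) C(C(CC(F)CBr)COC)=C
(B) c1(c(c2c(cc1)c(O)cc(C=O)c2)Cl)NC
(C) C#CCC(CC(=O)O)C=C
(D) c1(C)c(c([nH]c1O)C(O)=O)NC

[#6][OX2H0][#6] describes an aliphatic oxygen bridging two carbons with no H on the oxygen (an ether).
(A) contains a methoxy ether (-OCH3), which satisfies every atom and bond constraint.
(B) has a hydroxyl group (-OH) but the oxygen has H1, not H0 bridging two carbons.
(C) has a carboxylic acid group (-C(=O)OH) but the -OH oxygen has H1; the =O is OX1, not OX2.
(D) has a carboxylic acid group (-C(=O)OH) but the -OH oxygen has H1; the =O is OX1, not OX2.
So the answer is (A).

A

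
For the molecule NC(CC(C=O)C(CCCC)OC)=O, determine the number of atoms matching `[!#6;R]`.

0

The query [!#6;R] means: non-carbon atom that is part of a ring.
Check the 14 heavy atoms by environment: 10× C (acyclic) → no; 3× O (acyclic) → no; 1× N (acyclic) → no.
No environment satisfies the query, so 0 matching atoms.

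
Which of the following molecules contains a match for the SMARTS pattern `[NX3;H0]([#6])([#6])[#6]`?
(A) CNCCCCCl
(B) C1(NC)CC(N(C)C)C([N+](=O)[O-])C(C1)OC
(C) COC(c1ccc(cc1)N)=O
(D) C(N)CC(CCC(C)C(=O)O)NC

[NX3;H0]([#6])([#6])[#6] describes a trivalent nitrogen with no H, bonded to three carbons (a tertiary amine).
(A) has an N-methylamino group (-NHCH3) but the nitrogen still has one H (H1), not H0.
(B) contains a dimethylamino group (-N(CH3)2), which satisfies every atom and bond constraint.
(C) has a primary amino group (-NH2) but the nitrogen has H2, not H0 with three carbons.
(D) has a primary amino group (-NH2) but the nitrogen has H2, not H0 with three carbons.
So the answer is (B).

B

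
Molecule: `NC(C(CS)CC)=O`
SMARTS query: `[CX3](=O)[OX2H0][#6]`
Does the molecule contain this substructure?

The pattern [CX3](=O)[OX2H0][#6] describes a carbonyl carbon bonded to an oxygen that is itself bonded to carbon (no H on that O) — an ester.
The closest candidate here is a primary amide (-C(=O)NH2), but the carbonyl is bonded to N, not to an O-C linkage. No other fragment satisfies the full query, so there is no match.

No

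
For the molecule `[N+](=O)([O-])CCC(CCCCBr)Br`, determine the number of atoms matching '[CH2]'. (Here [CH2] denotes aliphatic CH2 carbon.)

6

The query [CH2] means: aliphatic carbon with exactly two hydrogens.
Check the 12 heavy atoms by environment: 6× C (H2) → match; 1× C (H1) → no; 2× Br (H0) → no; 1× N (charge +1, H0) → no; 1× O (charge -1, H0) → no; 1× O (H0) → no.
That gives 6 matching atoms.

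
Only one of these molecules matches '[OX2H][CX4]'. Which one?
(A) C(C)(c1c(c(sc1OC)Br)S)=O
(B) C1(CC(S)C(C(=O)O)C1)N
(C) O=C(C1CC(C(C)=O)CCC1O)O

C

[OX2H][CX4] describes a hydroxyl oxygen bound to an sp3 (X4) carbon (an aliphatic alcohol).
(A) has a methoxy ether (-OCH3) but the oxygen has H0 (ether), not H1.
(B) has a carboxylic acid group (-C(=O)OH) but the -OH is on a CX3 carbonyl carbon, not a CX4 carbon.
(C) contains a hydroxyl group (-OH), which satisfies every atom and bond constraint.
So the answer is (C).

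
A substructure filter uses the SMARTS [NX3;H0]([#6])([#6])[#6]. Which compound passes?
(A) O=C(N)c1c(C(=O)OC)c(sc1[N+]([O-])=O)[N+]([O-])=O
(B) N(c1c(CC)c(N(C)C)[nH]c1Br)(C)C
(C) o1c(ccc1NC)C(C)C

[NX3;H0]([#6])([#6])[#6] describes a trivalent nitrogen with no H, bonded to three carbons (a tertiary amine).
(A) has a primary amide (-C(=O)NH2) but the amide nitrogen has H2 and only one carbon neighbour.
(B) contains a dimethylamino group (-N(CH3)2), which satisfies every atom and bond constraint.
(C) has an N-methylamino group (-NHCH3) but the nitrogen still has one H (H1), not H0.
So the answer is (B).

B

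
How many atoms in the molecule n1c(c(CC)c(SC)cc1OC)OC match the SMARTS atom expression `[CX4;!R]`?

5

The query [CX4;!R] means: aliphatic carbon with four total connections, not in a ring.
Check the 14 heavy atoms by environment: 1× n (aromatic, X2, in 6-ring) → no; 5× c (aromatic, X3, in 6-ring) → no; 2× O (X2, acyclic) → no; 5× C (X4, acyclic) → match; 1× S (X2, acyclic) → no.
That gives 5 matching atoms.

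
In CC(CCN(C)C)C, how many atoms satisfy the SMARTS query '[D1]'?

The query [D1] means: atom with exactly one heavy-atom neighbour (degree 1).
Check the 8 heavy atoms by environment: 2× C (D2) → no; 1× N (D3) → no; 4× C (D1) → match; 1× C (D3) → no.
That gives 4 matching atoms.

4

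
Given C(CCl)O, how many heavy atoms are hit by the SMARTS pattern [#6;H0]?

Check the 4 heavy atoms by environment: 2× C (H2) → no; 1× Cl (H0) → no; 1× O (H1) → no.
No environment satisfies the query, so 0 matching atoms.

0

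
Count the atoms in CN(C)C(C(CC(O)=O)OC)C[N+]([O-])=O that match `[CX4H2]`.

2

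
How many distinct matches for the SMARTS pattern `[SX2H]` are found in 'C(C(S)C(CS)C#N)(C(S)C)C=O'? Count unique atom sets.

[SX2H] is the SMARTS for a thiol: an aliphatic sulfur with two connections, one being H.
The molecule carries 3 separate instances of a thiol (-SH) meeting every constraint; each maps to a distinct set of atoms, giving 3 matches.

3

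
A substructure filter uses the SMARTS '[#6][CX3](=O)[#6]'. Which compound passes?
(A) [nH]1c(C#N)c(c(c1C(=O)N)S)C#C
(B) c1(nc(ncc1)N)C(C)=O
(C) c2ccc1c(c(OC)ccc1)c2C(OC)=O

B

[#6][CX3](=O)[#6] describes a carbonyl carbon (no H) flanked by two carbons (a ketone).
(A) has a primary amide (-C(=O)NH2) but one neighbour of the carbonyl carbon is N, not C.
(B) contains an acetyl/ketone group (-C(=O)CH3), which satisfies every atom and bond constraint.
(C) has a methyl-ester group (-C(=O)OCH3) but one neighbour of the carbonyl carbon is O, not C.
So the answer is (B).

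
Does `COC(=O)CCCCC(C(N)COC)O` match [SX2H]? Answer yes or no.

No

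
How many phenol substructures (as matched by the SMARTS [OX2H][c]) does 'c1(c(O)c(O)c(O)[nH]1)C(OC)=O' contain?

[OX2H][c] is the SMARTS for a phenol: a hydroxyl oxygen attached to an aromatic carbon.
The molecule carries 3 separate instances of a hydroxyl group (-OH) meeting every constraint; each maps to a distinct set of atoms, giving 3 matches.

3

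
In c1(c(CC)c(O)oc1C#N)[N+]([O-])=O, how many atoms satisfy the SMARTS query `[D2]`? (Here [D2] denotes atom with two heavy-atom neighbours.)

The query [D2] means: atom with exactly two heavy-atom neighbours.
Check the 13 heavy atoms by environment: 1× o (aromatic, D2) → match; 4× c (aromatic, D3) → no; 2× C (D2) → match; 1× N (D1) → no; 1× N (charge +1, D3) → no; 1× O (charge -1, D1) → no; 2× O (D1) → no; 1× C (D1) → no.
Summing the matching environments: 1 + 2 = 3 matching atoms.

3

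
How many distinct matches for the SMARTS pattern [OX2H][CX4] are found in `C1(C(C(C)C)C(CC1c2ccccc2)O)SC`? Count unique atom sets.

1

[OX2H][CX4] is the SMARTS for an aliphatic alcohol: a hydroxyl oxygen bound to an sp3 (X4) carbon.
Exactly one fragment in the molecule meets all constraints, giving 1 match.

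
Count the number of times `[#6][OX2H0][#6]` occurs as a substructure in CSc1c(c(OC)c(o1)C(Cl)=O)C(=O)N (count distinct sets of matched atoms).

[#6][OX2H0][#6] is the SMARTS for an ether: an aliphatic oxygen bridging two carbons with no H on the oxygen.
Exactly one fragment in the molecule meets all constraints, giving 1 match.

1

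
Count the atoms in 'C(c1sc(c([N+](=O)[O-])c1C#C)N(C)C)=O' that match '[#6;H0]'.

5

Check the 15 heavy atoms by environment: 1× s (aromatic, H0) → no; 4× c (aromatic, H0) → match; 2× C (H1) → no; 2× O (H0) → no; 1× C (H0) → match; 1× N (H0) → no; 2× C (H3) → no; 1× N (charge +1, H0) → no; 1× O (charge -1, H0) → no.
Summing the matching environments: 4 + 1 = 5 matching atoms.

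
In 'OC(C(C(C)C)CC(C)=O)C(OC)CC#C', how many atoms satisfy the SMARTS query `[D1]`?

7

Check the 16 heavy atoms by environment: 3× C (D2) → no; 5× C (D3) → no; 1× O (D2) → no; 5× C (D1) → match; 2× O (D1) → match.
Summing the matching environments: 5 + 2 = 7 matching atoms.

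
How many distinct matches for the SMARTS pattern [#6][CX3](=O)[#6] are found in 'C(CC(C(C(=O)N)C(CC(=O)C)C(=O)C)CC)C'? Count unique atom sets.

2

[#6][CX3](=O)[#6] is the SMARTS for a ketone: a carbonyl carbon (no H) flanked by two carbons.
The molecule carries 2 separate instances of an acetyl/ketone group (-C(=O)CH3) meeting every constraint; each maps to a distinct set of atoms, giving 2 matches.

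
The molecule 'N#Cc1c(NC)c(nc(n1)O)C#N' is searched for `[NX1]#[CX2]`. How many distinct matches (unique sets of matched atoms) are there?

2

[NX1]#[CX2] is the SMARTS for a nitrile: a nitrogen triple-bonded to a two-connected carbon.
The molecule carries 2 separate instances of a nitrile (-C#N) meeting every constraint; each maps to a distinct set of atoms, giving 2 matches.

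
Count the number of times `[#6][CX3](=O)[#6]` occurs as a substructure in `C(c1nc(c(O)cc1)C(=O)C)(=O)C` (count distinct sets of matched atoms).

[#6][CX3](=O)[#6] is the SMARTS for a ketone: a carbonyl carbon (no H) flanked by two carbons.
The molecule carries 2 separate instances of an acetyl/ketone group (-C(=O)CH3) meeting every constraint; each maps to a distinct set of atoms, giving 2 matches.

2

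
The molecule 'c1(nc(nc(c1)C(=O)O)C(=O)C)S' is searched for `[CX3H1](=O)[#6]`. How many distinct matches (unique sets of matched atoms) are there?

[CX3H1](=O)[#6] is the SMARTS for an aldehyde: an sp2 carbon with one H, double-bonded to O and single-bonded to carbon.
The molecule has a carboxylic acid group (-C(=O)OH), but the carbonyl carbon has H0 and is bonded to O, not H1; nothing else fits, so there are 0 matches.

0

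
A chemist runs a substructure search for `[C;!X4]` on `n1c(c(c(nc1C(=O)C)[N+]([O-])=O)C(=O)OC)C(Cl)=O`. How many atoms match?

3

The query [C;!X4] means: aliphatic carbon that does not have four total connections.
Check the 19 heavy atoms by environment: 2× n (aromatic, X2) → no; 4× c (aromatic, X3) → no; 3× C (X3) → match; 4× O (X1) → no; 1× Cl (X1) → no; 1× N (charge +1, X3) → no; 1× O (charge -1, X1) → no; 1× O (X2) → no; 2× C (X4) → no.
That gives 3 matching atoms.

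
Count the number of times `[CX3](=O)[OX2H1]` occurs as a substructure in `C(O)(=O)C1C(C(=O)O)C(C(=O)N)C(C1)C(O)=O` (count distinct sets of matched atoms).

[CX3](=O)[OX2H1] is the SMARTS for a carboxylic acid: an sp2 carbon double-bonded to O and single-bonded to an -OH oxygen.
The molecule carries 3 separate instances of a carboxylic acid group (-C(=O)OH) meeting every constraint; each maps to a distinct set of atoms, giving 3 matches.

3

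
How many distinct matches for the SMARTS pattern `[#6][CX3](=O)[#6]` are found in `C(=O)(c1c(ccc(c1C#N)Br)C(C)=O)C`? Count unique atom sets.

2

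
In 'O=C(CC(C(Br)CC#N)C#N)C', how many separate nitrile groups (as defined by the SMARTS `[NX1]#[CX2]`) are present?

[NX1]#[CX2] is the SMARTS for a nitrile: a nitrogen triple-bonded to a two-connected carbon.
The molecule carries 2 separate instances of a nitrile (-C#N) meeting every constraint; each maps to a distinct set of atoms, giving 2 matches.

2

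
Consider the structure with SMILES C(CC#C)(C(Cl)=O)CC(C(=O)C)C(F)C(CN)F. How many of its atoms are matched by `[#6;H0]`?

3

Check the 18 heavy atoms by environment: 3× C (H2) → no; 5× C (H1) → no; 3× C (H0) → match; 2× O (H0) → no; 1× Cl (H0) → no; 2× F (H0) → no; 1× N (H2) → no; 1× C (H3) → no.
That gives 3 matching atoms.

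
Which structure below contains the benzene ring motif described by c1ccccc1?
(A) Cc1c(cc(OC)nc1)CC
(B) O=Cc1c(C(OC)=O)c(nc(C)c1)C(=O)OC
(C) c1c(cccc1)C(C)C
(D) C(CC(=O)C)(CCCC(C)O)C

C

c1ccccc1 describes six aromatic carbons in a ring (a benzene ring).
(A) has a methyl group (-CH3) but no six-membered all-carbon aromatic ring is present.
(B) has a methyl group (-CH3) but no six-membered all-carbon aromatic ring is present.
(C) contains the required atom environment, so the pattern matches.
(D) has a methyl group (-CH3) but no six-membered all-carbon aromatic ring is present.
So the answer is (C).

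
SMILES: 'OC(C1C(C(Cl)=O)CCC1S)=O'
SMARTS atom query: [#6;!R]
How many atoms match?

2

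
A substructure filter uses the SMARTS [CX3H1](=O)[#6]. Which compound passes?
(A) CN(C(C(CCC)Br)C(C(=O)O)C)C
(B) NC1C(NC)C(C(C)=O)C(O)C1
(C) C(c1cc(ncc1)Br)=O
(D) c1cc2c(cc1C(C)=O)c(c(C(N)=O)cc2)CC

[CX3H1](=O)[#6] describes an sp2 carbon with one H, double-bonded to O and single-bonded to carbon (an aldehyde).
(A) has a carboxylic acid group (-C(=O)OH) but the carbonyl carbon has H0 and is bonded to O, not H1.
(B) has an acetyl/ketone group (-C(=O)CH3) but the carbonyl carbon has H0 (two carbon neighbours), not H1.
(C) contains an aldehyde (-CHO), which satisfies every atom and bond constraint.
(D) has an acetyl/ketone group (-C(=O)CH3) but the carbonyl carbon has H0 (two carbon neighbours), not H1.
So the answer is (C).

C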